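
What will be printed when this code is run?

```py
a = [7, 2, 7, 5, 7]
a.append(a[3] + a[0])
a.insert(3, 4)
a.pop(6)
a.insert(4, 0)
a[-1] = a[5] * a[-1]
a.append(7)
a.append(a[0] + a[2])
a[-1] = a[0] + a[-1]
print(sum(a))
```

88

append a[3]+a[0] = 5+7 = 12 → [7, 2, 7, 5, 7, 12]
insert 4 at 3 → [7, 2, 7, 4, 5, 7, 12]
pop(6) removes 12 → [7, 2, 7, 4, 5, 7]
insert 0 at 4 → [7, 2, 7, 4, 0, 5, 7]
a[-1] = a[5]*a[-1] = 5*7 = 35 → [7, 2, 7, 4, 0, 5, 35]
append 7 → [7, 2, 7, 4, 0, 5, 35, 7]
append a[0]+a[2] = 7+7 = 14 → [7, 2, 7, 4, 0, 5, 35, 7, 14]
a[-1] = a[0]+a[-1] = 7+14 = 21 → [7, 2, 7, 4, 0, 5, 35, 7, 21]
sum = 88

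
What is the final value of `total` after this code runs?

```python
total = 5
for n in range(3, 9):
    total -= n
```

n=3: total = 5-3 = 2
n=4: total = 2-4 = -2
n=5: total = (-2)-5 = -7
n=6: total = (-7)-6 = -13
n=7: total = (-13)-7 = -20
n=8: total = (-20)-8 = -28

-28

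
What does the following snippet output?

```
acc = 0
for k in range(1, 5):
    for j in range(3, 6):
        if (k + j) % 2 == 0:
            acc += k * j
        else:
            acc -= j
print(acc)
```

32

k=1,j=3: even sum, acc = 0+3 = 3
k=1,j=4: odd sum, acc = 3-4 = -1
k=1,j=5: even sum, acc = (-1)+5 = 4
k=2,j=3: odd sum, acc = 4-3 = 1
k=2,j=4: even sum, acc = 1+8 = 9
k=2,j=5: odd sum, acc = 9-5 = 4
k=3,j=3: even sum, acc = 4+9 = 13
k=3,j=4: odd sum, acc = 13-4 = 9
k=3,j=5: even sum, acc = 9+15 = 24
k=4,j=3: odd sum, acc = 24-3 = 21
k=4,j=4: even sum, acc = 21+16 = 37
k=4,j=5: odd sum, acc = 37-5 = 32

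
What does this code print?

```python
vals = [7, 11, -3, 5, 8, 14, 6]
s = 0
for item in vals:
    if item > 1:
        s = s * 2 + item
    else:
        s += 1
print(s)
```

522

item=7: >1, s = 0*2+7 = 7
item=11: >1, s = 7*2+11 = 25
item=-3: not >1, s = 25+1 = 26
item=5: >1, s = 26*2+5 = 57
item=8: >1, s = 57*2+8 = 122
item=14: >1, s = 122*2+14 = 258
item=6: >1, s = 258*2+6 = 522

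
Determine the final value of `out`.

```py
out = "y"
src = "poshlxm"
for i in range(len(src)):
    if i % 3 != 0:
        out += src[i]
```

i=0: skip
i=1: add 'o' → 'yo'
i=2: add 's' → 'yos'
i=3: skip
i=4: add 'l' → 'yosl'
i=5: add 'x' → 'yoslx'
i=6: skip

'yoslx'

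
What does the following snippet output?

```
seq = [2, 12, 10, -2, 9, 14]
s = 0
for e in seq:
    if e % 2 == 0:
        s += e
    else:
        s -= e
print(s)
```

e=2: even, s = 0+2 = 2
e=12: even, s = 2+12 = 14
e=10: even, s = 14+10 = 24
e=-2: even, s = 24+(-2) = 22
e=9: not even, s = 22-9 = 13
e=14: even, s = 13+14 = 27

27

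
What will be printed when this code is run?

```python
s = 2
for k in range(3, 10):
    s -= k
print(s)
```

-40

k=3: s = 2-3 = -1
k=4: s = (-1)-4 = -5
k=5: s = (-5)-5 = -10
k=6: s = (-10)-6 = -16
k=7: s = (-16)-7 = -23
k=8: s = (-23)-8 = -31
k=9: s = (-31)-9 = -40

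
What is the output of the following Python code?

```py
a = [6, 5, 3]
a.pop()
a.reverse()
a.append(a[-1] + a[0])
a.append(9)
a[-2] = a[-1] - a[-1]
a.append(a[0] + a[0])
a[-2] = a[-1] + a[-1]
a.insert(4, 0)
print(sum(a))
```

41

pop() removes 3 → [6, 5]
reverse → [5, 6]
append a[-1]+a[0] = 6+5 = 11 → [5, 6, 11]
append 9 → [5, 6, 11, 9]
a[-2] = a[-1]-a[-1] = 9-9 = 0 → [5, 6, 0, 9]
append a[0]+a[0] = 5+5 = 10 → [5, 6, 0, 9, 10]
a[-2] = a[-1]+a[-1] = 10+10 = 20 → [5, 6, 0, 20, 10]
insert 0 at 4 → [5, 6, 0, 20, 0, 10]
sum = 41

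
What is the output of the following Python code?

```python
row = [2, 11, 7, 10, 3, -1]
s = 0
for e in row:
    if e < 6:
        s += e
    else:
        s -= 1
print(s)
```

1

e=2: <6, s = 0+2 = 2
e=11: not <6, s = 2-1 = 1
e=7: not <6, s = 1-1 = 0
e=10: not <6, s = 0-1 = -1
e=3: <6, s = (-1)+3 = 2
e=-1: <6, s = 2+(-1) = 1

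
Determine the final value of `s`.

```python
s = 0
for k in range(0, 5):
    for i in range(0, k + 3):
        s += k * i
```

k=0,i=0: s = 0+0 = 0
k=0,i=1: s = 0+0 = 0
k=0,i=2: s = 0+0 = 0
k=1,i=0: s = 0+0 = 0
k=1,i=1: s = 0+1 = 1
k=1,i=2: s = 1+2 = 3
k=1,i=3: s = 3+3 = 6
k=2,i=0: s = 6+0 = 6
k=2,i=1: s = 6+2 = 8
k=2,i=2: s = 8+4 = 12
k=2,i=3: s = 12+6 = 18
k=2,i=4: s = 18+8 = 26
k=3,i=0: s = 26+0 = 26
k=3,i=1: s = 26+3 = 29
k=3,i=2: s = 29+6 = 35
k=3,i=3: s = 35+9 = 44
k=3,i=4: s = 44+12 = 56
k=3,i=5: s = 56+15 = 71
k=4,i=0: s = 71+0 = 71
k=4,i=1: s = 71+4 = 75
k=4,i=2: s = 75+8 = 83
k=4,i=3: s = 83+12 = 95
k=4,i=4: s = 95+16 = 111
k=4,i=5: s = 111+20 = 131
k=4,i=6: s = 131+24 = 155

155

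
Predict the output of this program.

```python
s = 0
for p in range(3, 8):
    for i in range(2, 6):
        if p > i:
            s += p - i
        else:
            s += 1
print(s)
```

p=3,i=2: 3>2, s = 0+1 = 1
p=3,i=3: not 3>3, s = 1+1 = 2
p=3,i=4: not 3>4, s = 2+1 = 3
p=3,i=5: not 3>5, s = 3+1 = 4
p=4,i=2: 4>2, s = 4+2 = 6
p=4,i=3: 4>3, s = 6+1 = 7
p=4,i=4: not 4>4, s = 7+1 = 8
p=4,i=5: not 4>5, s = 8+1 = 9
p=5,i=2: 5>2, s = 9+3 = 12
p=5,i=3: 5>3, s = 12+2 = 14
p=5,i=4: 5>4, s = 14+1 = 15
p=5,i=5: not 5>5, s = 15+1 = 16
p=6,i=2: 6>2, s = 16+4 = 20
p=6,i=3: 6>3, s = 20+3 = 23
p=6,i=4: 6>4, s = 23+2 = 25
p=6,i=5: 6>5, s = 25+1 = 26
p=7,i=2: 7>2, s = 26+5 = 31
p=7,i=3: 7>3, s = 31+4 = 35
p=7,i=4: 7>4, s = 35+3 = 38
p=7,i=5: 7>5, s = 38+2 = 40

40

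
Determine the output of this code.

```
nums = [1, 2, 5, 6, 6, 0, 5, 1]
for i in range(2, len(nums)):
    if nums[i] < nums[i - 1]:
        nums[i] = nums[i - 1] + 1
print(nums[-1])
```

9

i=2: 5>=2, unchanged → [1, 2, 5, 6, 6, 0, 5, 1]
i=3: 6>=5, unchanged → [1, 2, 5, 6, 6, 0, 5, 1]
i=4: 6>=6, unchanged → [1, 2, 5, 6, 6, 0, 5, 1]
i=5: 0<6, nums[5] = 6+1 = 7 → [1, 2, 5, 6, 6, 7, 5, 1]
i=6: 5<7, nums[6] = 7+1 = 8 → [1, 2, 5, 6, 6, 7, 8, 1]
i=7: 1<8, nums[7] = 8+1 = 9 → [1, 2, 5, 6, 6, 7, 8, 9]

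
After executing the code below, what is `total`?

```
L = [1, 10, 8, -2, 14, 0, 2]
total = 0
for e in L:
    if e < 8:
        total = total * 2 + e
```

e=1: <8, total = 0*2+1 = 1
e=10: not <8
e=8: not <8
e=-2: <8, total = 1*2+(-2) = 0
e=14: not <8
e=0: <8, total = 0*2+0 = 0
e=2: <8, total = 0*2+2 = 2

2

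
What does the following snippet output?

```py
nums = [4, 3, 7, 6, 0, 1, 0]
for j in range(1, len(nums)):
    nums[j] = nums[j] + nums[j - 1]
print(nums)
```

[4, 7, 14, 20, 20, 21, 21]

j=1: nums[1] = 3+4 = 7 → [4, 7, 7, 6, 0, 1, 0]
j=2: nums[2] = 7+7 = 14 → [4, 7, 14, 6, 0, 1, 0]
j=3: nums[3] = 6+14 = 20 → [4, 7, 14, 20, 0, 1, 0]
j=4: nums[4] = 0+20 = 20 → [4, 7, 14, 20, 20, 1, 0]
j=5: nums[5] = 1+20 = 21 → [4, 7, 14, 20, 20, 21, 0]
j=6: nums[6] = 0+21 = 21 → [4, 7, 14, 20, 20, 21, 21]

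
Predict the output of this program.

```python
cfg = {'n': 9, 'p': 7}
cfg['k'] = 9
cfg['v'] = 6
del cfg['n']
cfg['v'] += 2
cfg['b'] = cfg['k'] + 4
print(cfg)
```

{'p': 7, 'k': 9, 'v': 8, 'b': 13}

cfg['k'] = 9 → {'n': 9, 'p': 7, 'k': 9}
cfg['v'] = 6 → {'n': 9, 'p': 7, 'k': 9, 'v': 6}
del 'n' → {'p': 7, 'k': 9, 'v': 6}
cfg['v'] = 6+2 = 8 → {'p': 7, 'k': 9, 'v': 8}
cfg['b'] = cfg['k']+4 = 13 → {'p': 7, 'k': 9, 'v': 8, 'b': 13}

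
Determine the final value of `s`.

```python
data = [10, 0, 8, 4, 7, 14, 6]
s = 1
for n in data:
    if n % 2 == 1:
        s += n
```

n=10: not odd
n=0: not odd
n=8: not odd
n=4: not odd
n=7: odd, s = 1+7 = 8
n=14: not odd
n=6: not odd

8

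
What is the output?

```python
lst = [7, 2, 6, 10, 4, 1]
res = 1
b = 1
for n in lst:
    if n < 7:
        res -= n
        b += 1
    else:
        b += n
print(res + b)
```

n=7: not <7; b=8
n=2: <7, res = 1-2 = -1; b=9
n=6: <7, res = (-1)-6 = -7; b=10
n=10: not <7; b=20
n=4: <7, res = (-7)-4 = -11; b=21
n=1: <7, res = (-11)-1 = -12; b=22
res+b = (-12)+22 = 10

10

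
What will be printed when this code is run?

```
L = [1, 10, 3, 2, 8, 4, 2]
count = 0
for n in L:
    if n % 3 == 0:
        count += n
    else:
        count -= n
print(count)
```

n=1: not %3==0, count = 0-1 = -1
n=10: not %3==0, count = (-1)-10 = -11
n=3: %3==0, count = (-11)+3 = -8
n=2: not %3==0, count = (-8)-2 = -10
n=8: not %3==0, count = (-10)-8 = -18
n=4: not %3==0, count = (-18)-4 = -22
n=2: not %3==0, count = (-22)-2 = -24

-24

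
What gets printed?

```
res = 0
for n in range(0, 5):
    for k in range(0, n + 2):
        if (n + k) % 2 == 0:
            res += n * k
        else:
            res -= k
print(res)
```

19

n=0,k=0: even sum, res = 0+0 = 0
n=0,k=1: odd sum, res = 0-1 = -1
n=1,k=0: odd sum, res = (-1)-0 = -1
n=1,k=1: even sum, res = (-1)+1 = 0
n=1,k=2: odd sum, res = 0-2 = -2
n=2,k=0: even sum, res = (-2)+0 = -2
n=2,k=1: odd sum, res = (-2)-1 = -3
n=2,k=2: even sum, res = (-3)+4 = 1
n=2,k=3: odd sum, res = 1-3 = -2
n=3,k=0: odd sum, res = (-2)-0 = -2
n=3,k=1: even sum, res = (-2)+3 = 1
n=3,k=2: odd sum, res = 1-2 = -1
n=3,k=3: even sum, res = (-1)+9 = 8
n=3,k=4: odd sum, res = 8-4 = 4
n=4,k=0: even sum, res = 4+0 = 4
n=4,k=1: odd sum, res = 4-1 = 3
n=4,k=2: even sum, res = 3+8 = 11
n=4,k=3: odd sum, res = 11-3 = 8
n=4,k=4: even sum, res = 8+16 = 24
n=4,k=5: odd sum, res = 24-5 = 19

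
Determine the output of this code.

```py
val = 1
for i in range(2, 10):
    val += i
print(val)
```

i=2: val = 1+2 = 3
i=3: val = 3+3 = 6
i=4: val = 6+4 = 10
i=5: val = 10+5 = 15
i=6: val = 15+6 = 21
i=7: val = 21+7 = 28
i=8: val = 28+8 = 36
i=9: val = 36+9 = 45

45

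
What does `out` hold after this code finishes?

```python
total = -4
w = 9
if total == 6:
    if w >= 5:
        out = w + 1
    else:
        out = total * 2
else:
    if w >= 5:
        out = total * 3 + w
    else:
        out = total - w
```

total=-4, w=9
total == 6 is False; w >= 5 is True
→ out = total * 3 + w = -3

-3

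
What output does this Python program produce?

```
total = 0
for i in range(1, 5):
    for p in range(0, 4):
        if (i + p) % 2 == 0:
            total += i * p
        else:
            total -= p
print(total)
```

i=1,p=0: odd sum, total = 0-0 = 0
i=1,p=1: even sum, total = 0+1 = 1
i=1,p=2: odd sum, total = 1-2 = -1
i=1,p=3: even sum, total = (-1)+3 = 2
i=2,p=0: even sum, total = 2+0 = 2
i=2,p=1: odd sum, total = 2-1 = 1
i=2,p=2: even sum, total = 1+4 = 5
i=2,p=3: odd sum, total = 5-3 = 2
i=3,p=0: odd sum, total = 2-0 = 2
i=3,p=1: even sum, total = 2+3 = 5
i=3,p=2: odd sum, total = 5-2 = 3
i=3,p=3: even sum, total = 3+9 = 12
i=4,p=0: even sum, total = 12+0 = 12
i=4,p=1: odd sum, total = 12-1 = 11
i=4,p=2: even sum, total = 11+8 = 19
i=4,p=3: odd sum, total = 19-3 = 16

16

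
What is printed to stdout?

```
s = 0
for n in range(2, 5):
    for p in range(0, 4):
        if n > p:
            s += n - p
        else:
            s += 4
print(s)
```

n=2,p=0: 2>0, s = 0+2 = 2
n=2,p=1: 2>1, s = 2+1 = 3
n=2,p=2: not 2>2, s = 3+4 = 7
n=2,p=3: not 2>3, s = 7+4 = 11
n=3,p=0: 3>0, s = 11+3 = 14
n=3,p=1: 3>1, s = 14+2 = 16
n=3,p=2: 3>2, s = 16+1 = 17
n=3,p=3: not 3>3, s = 17+4 = 21
n=4,p=0: 4>0, s = 21+4 = 25
n=4,p=1: 4>1, s = 25+3 = 28
n=4,p=2: 4>2, s = 28+2 = 30
n=4,p=3: 4>3, s = 30+1 = 31

31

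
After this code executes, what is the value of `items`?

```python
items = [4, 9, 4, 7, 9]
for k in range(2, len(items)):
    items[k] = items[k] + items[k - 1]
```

k=2: items[2] = 4+9 = 13 → [4, 9, 13, 7, 9]
k=3: items[3] = 7+13 = 20 → [4, 9, 13, 20, 9]
k=4: items[4] = 9+20 = 29 → [4, 9, 13, 20, 29]

[4, 9, 13, 20, 29]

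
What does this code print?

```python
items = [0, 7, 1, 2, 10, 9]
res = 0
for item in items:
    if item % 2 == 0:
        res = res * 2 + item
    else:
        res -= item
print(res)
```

item=0: even, res = 0*2+0 = 0
item=7: not even, res = 0-7 = -7
item=1: not even, res = (-7)-1 = -8
item=2: even, res = (-8)*2+2 = -14
item=10: even, res = (-14)*2+10 = -18
item=9: not even, res = (-18)-9 = -27

-27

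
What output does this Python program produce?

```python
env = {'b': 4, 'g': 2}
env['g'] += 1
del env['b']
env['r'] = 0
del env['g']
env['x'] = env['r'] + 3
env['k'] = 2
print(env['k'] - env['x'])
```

-1

env['g'] = 2+1 = 3 → {'b': 4, 'g': 3}
del 'b' → {'g': 3}
env['r'] = 0 → {'g': 3, 'r': 0}
del 'g' → {'r': 0}
env['x'] = env['r']+3 = 3 → {'r': 0, 'x': 3}
env['k'] = 2 → {'r': 0, 'x': 3, 'k': 2}
env['k']-env['x'] = 2-3 = -1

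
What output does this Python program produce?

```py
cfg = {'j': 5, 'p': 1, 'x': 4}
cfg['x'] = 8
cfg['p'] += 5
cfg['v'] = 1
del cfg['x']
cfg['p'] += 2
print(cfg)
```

{'j': 5, 'p': 8, 'v': 1}

cfg['x'] = 8 → {'j': 5, 'p': 1, 'x': 8}
cfg['p'] = 1+5 = 6 → {'j': 5, 'p': 6, 'x': 8}
cfg['v'] = 1 → {'j': 5, 'p': 6, 'x': 8, 'v': 1}
del 'x' → {'j': 5, 'p': 6, 'v': 1}
cfg['p'] = 6+2 = 8 → {'j': 5, 'p': 8, 'v': 1}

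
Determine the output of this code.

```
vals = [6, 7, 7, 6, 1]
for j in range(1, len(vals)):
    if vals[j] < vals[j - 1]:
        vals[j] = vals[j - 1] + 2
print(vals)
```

j=1: 7>=6, unchanged → [6, 7, 7, 6, 1]
j=2: 7>=7, unchanged → [6, 7, 7, 6, 1]
j=3: 6<7, vals[3] = 7+2 = 9 → [6, 7, 7, 9, 1]
j=4: 1<9, vals[4] = 9+2 = 11 → [6, 7, 7, 9, 11]

[6, 7, 7, 9, 11]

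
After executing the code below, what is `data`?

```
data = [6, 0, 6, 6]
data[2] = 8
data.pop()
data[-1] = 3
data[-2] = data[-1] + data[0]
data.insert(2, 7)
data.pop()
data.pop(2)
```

data[2] = 8 → [6, 0, 8, 6]
pop() removes 6 → [6, 0, 8]
data[-1] = 3 → [6, 0, 3]
data[-2] = data[-1]+data[0] = 3+6 = 9 → [6, 9, 3]
insert 7 at 2 → [6, 9, 7, 3]
pop() removes 3 → [6, 9, 7]
pop(2) removes 7 → [6, 9]

[6, 9]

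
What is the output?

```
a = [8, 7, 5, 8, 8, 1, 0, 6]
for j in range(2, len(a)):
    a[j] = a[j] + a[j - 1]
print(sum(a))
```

168

j=2: a[2] = 5+7 = 12 → [8, 7, 12, 8, 8, 1, 0, 6]
j=3: a[3] = 8+12 = 20 → [8, 7, 12, 20, 8, 1, 0, 6]
j=4: a[4] = 8+20 = 28 → [8, 7, 12, 20, 28, 1, 0, 6]
j=5: a[5] = 1+28 = 29 → [8, 7, 12, 20, 28, 29, 0, 6]
j=6: a[6] = 0+29 = 29 → [8, 7, 12, 20, 28, 29, 29, 6]
j=7: a[7] = 6+29 = 35 → [8, 7, 12, 20, 28, 29, 29, 35]
sum = 168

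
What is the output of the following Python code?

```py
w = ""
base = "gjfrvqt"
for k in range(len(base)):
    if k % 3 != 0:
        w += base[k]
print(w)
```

k=0: skip
k=1: add 'j' → 'j'
k=2: add 'f' → 'jf'
k=3: skip
k=4: add 'v' → 'jfv'
k=5: add 'q' → 'jfvq'
k=6: skip

jfvq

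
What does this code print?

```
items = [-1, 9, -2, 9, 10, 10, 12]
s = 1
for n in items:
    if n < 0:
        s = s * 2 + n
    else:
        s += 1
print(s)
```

6

n=-1: <0, s = 1*2+(-1) = 1
n=9: not <0, s = 1+1 = 2
n=-2: <0, s = 2*2+(-2) = 2
n=9: not <0, s = 2+1 = 3
n=10: not <0, s = 3+1 = 4
n=10: not <0, s = 4+1 = 5
n=12: not <0, s = 5+1 = 6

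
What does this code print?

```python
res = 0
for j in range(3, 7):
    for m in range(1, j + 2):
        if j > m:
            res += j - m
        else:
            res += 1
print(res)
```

j=3,m=1: 3>1, res = 0+2 = 2
j=3,m=2: 3>2, res = 2+1 = 3
j=3,m=3: not 3>3, res = 3+1 = 4
j=3,m=4: not 3>4, res = 4+1 = 5
j=4,m=1: 4>1, res = 5+3 = 8
j=4,m=2: 4>2, res = 8+2 = 10
j=4,m=3: 4>3, res = 10+1 = 11
j=4,m=4: not 4>4, res = 11+1 = 12
j=4,m=5: not 4>5, res = 12+1 = 13
j=5,m=1: 5>1, res = 13+4 = 17
j=5,m=2: 5>2, res = 17+3 = 20
j=5,m=3: 5>3, res = 20+2 = 22
j=5,m=4: 5>4, res = 22+1 = 23
j=5,m=5: not 5>5, res = 23+1 = 24
j=5,m=6: not 5>6, res = 24+1 = 25
j=6,m=1: 6>1, res = 25+5 = 30
j=6,m=2: 6>2, res = 30+4 = 34
j=6,m=3: 6>3, res = 34+3 = 37
j=6,m=4: 6>4, res = 37+2 = 39
j=6,m=5: 6>5, res = 39+1 = 40
j=6,m=6: not 6>6, res = 40+1 = 41
j=6,m=7: not 6>7, res = 41+1 = 42

42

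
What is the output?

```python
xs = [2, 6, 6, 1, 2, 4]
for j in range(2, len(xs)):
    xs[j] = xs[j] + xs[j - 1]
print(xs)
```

j=2: xs[2] = 6+6 = 12 → [2, 6, 12, 1, 2, 4]
j=3: xs[3] = 1+12 = 13 → [2, 6, 12, 13, 2, 4]
j=4: xs[4] = 2+13 = 15 → [2, 6, 12, 13, 15, 4]
j=5: xs[5] = 4+15 = 19 → [2, 6, 12, 13, 15, 19]

[2, 6, 12, 13, 15, 19]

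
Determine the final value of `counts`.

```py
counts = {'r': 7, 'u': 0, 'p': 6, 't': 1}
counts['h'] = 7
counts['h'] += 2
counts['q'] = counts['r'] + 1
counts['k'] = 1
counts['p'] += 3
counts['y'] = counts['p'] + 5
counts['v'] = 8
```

counts['h'] = 7 → {'r': 7, 'u': 0, 'p': 6, 't': 1, 'h': 7}
counts['h'] = 7+2 = 9 → {'r': 7, 'u': 0, 'p': 6, 't': 1, 'h': 9}
counts['q'] = counts['r']+1 = 8 → {'r': 7, 'u': 0, 'p': 6, 't': 1, 'h': 9, 'q': 8}
counts['k'] = 1 → {'r': 7, 'u': 0, 'p': 6, 't': 1, 'h': 9, 'q': 8, 'k': 1}
counts['p'] = 6+3 = 9 → {'r': 7, 'u': 0, 'p': 9, 't': 1, 'h': 9, 'q': 8, 'k': 1}
counts['y'] = counts['p']+5 = 14 → {'r': 7, 'u': 0, 'p': 9, 't': 1, 'h': 9, 'q': 8, 'k': 1, 'y': 14}
counts['v'] = 8 → {'r': 7, 'u': 0, 'p': 9, 't': 1, 'h': 9, 'q': 8, 'k': 1, 'y': 14, 'v': 8}

{'r': 7, 'u': 0, 'p': 9, 't': 1, 'h': 9, 'q': 8, 'k': 1, 'y': 14, 'v': 8}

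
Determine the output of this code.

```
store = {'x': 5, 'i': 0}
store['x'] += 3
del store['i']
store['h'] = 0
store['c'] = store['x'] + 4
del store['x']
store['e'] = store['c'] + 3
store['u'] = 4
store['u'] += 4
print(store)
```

store['x'] = 5+3 = 8 → {'x': 8, 'i': 0}
del 'i' → {'x': 8}
store['h'] = 0 → {'x': 8, 'h': 0}
store['c'] = store['x']+4 = 12 → {'x': 8, 'h': 0, 'c': 12}
del 'x' → {'h': 0, 'c': 12}
store['e'] = store['c']+3 = 15 → {'h': 0, 'c': 12, 'e': 15}
store['u'] = 4 → {'h': 0, 'c': 12, 'e': 15, 'u': 4}
store['u'] = 4+4 = 8 → {'h': 0, 'c': 12, 'e': 15, 'u': 8}

{'h': 0, 'c': 12, 'e': 15, 'u': 8}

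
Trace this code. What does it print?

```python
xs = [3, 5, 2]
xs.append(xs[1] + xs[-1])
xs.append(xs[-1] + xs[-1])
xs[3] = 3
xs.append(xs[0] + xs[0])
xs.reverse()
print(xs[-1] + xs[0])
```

append xs[1]+xs[-1] = 5+2 = 7 → [3, 5, 2, 7]
append xs[-1]+xs[-1] = 7+7 = 14 → [3, 5, 2, 7, 14]
xs[3] = 3 → [3, 5, 2, 3, 14]
append xs[0]+xs[0] = 3+3 = 6 → [3, 5, 2, 3, 14, 6]
reverse → [6, 14, 3, 2, 5, 3]
xs[-1]+xs[0] = 3+6 = 9

9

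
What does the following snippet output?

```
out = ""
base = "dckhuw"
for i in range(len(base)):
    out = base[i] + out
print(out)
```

i=0: prepend 'd' → 'd'
i=1: prepend 'c' → 'cd'
i=2: prepend 'k' → 'kcd'
i=3: prepend 'h' → 'hkcd'
i=4: prepend 'u' → 'uhkcd'
i=5: prepend 'w' → 'wuhkcd'

wuhkcd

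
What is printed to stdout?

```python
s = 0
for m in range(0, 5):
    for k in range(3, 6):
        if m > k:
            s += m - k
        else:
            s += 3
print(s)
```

m=0,k=3: not 0>3, s = 0+3 = 3
m=0,k=4: not 0>4, s = 3+3 = 6
m=0,k=5: not 0>5, s = 6+3 = 9
m=1,k=3: not 1>3, s = 9+3 = 12
m=1,k=4: not 1>4, s = 12+3 = 15
m=1,k=5: not 1>5, s = 15+3 = 18
m=2,k=3: not 2>3, s = 18+3 = 21
m=2,k=4: not 2>4, s = 21+3 = 24
m=2,k=5: not 2>5, s = 24+3 = 27
m=3,k=3: not 3>3, s = 27+3 = 30
m=3,k=4: not 3>4, s = 30+3 = 33
m=3,k=5: not 3>5, s = 33+3 = 36
m=4,k=3: 4>3, s = 36+1 = 37
m=4,k=4: not 4>4, s = 37+3 = 40
m=4,k=5: not 4>5, s = 40+3 = 43

43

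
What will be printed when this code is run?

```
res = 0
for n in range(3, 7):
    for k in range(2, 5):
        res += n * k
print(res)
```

n=3,k=2: res = 0+6 = 6
n=3,k=3: res = 6+9 = 15
n=3,k=4: res = 15+12 = 27
n=4,k=2: res = 27+8 = 35
n=4,k=3: res = 35+12 = 47
n=4,k=4: res = 47+16 = 63
n=5,k=2: res = 63+10 = 73
n=5,k=3: res = 73+15 = 88
n=5,k=4: res = 88+20 = 108
n=6,k=2: res = 108+12 = 120
n=6,k=3: res = 120+18 = 138
n=6,k=4: res = 138+24 = 162

162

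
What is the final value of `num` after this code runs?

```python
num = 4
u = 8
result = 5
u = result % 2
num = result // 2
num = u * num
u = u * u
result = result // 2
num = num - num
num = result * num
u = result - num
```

0

u = 5%2 = 1
num = 5//2 = 2
num = 1*2 = 2
u = 1*1 = 1
result = 5//2 = 2
num = 2-2 = 0
num = 2*0 = 0
u = 2-0 = 2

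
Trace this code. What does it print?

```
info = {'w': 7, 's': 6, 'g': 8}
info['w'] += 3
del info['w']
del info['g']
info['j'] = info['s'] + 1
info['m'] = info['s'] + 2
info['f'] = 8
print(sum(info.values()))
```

29

info['w'] = 7+3 = 10 → {'w': 10, 's': 6, 'g': 8}
del 'w' → {'s': 6, 'g': 8}
del 'g' → {'s': 6}
info['j'] = info['s']+1 = 7 → {'s': 6, 'j': 7}
info['m'] = info['s']+2 = 8 → {'s': 6, 'j': 7, 'm': 8}
info['f'] = 8 → {'s': 6, 'j': 7, 'm': 8, 'f': 8}
sum of values = 29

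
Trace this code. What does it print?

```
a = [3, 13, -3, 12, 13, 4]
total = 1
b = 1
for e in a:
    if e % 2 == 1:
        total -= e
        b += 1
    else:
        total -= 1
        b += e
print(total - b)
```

e=3: odd, total = 1-3 = -2; b=2
e=13: odd, total = (-2)-13 = -15; b=3
e=-3: odd, total = (-15)-(-3) = -12; b=4
e=12: not odd, total = (-12)-1 = -13; b=16
e=13: odd, total = (-13)-13 = -26; b=17
e=4: not odd, total = (-26)-1 = -27; b=21
total-b = (-27)-21 = -48

-48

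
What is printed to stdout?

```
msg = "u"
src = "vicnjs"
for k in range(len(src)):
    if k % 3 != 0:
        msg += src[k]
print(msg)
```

k=0: skip
k=1: add 'i' → 'ui'
k=2: add 'c' → 'uic'
k=3: skip
k=4: add 'j' → 'uicj'
k=5: add 's' → 'uicjs'

uicjs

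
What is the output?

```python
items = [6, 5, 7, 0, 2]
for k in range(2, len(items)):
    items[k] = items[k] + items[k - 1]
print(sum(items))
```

k=2: items[2] = 7+5 = 12 → [6, 5, 12, 0, 2]
k=3: items[3] = 0+12 = 12 → [6, 5, 12, 12, 2]
k=4: items[4] = 2+12 = 14 → [6, 5, 12, 12, 14]
sum = 49

49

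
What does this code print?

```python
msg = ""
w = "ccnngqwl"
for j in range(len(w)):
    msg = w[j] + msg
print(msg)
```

lwqgnncc

j=0: prepend 'c' → 'c'
j=1: prepend 'c' → 'cc'
j=2: prepend 'n' → 'ncc'
j=3: prepend 'n' → 'nncc'
j=4: prepend 'g' → 'gnncc'
j=5: prepend 'q' → 'qgnncc'
j=6: prepend 'w' → 'wqgnncc'
j=7: prepend 'l' → 'lwqgnncc'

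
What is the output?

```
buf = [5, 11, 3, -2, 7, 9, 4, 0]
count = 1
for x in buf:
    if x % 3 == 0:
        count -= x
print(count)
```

-11

x=5: not %3==0
x=11: not %3==0
x=3: %3==0, count = 1-3 = -2
x=-2: not %3==0
x=7: not %3==0
x=9: %3==0, count = (-2)-9 = -11
x=4: not %3==0
x=0: %3==0, count = (-11)-0 = -11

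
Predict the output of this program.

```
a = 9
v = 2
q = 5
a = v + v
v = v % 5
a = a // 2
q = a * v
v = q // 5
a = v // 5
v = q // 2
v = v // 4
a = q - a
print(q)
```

a = 2+2 = 4
v = 2%5 = 2
a = 4//2 = 2
q = 2*2 = 4
v = 4//5 = 0
a = 0//5 = 0
v = 4//2 = 2
v = 2//4 = 0
a = 4-0 = 4

4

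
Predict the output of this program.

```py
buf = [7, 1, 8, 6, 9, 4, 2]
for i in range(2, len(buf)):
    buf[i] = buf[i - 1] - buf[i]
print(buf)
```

i=2: buf[2] = 1-8 = -7 → [7, 1, -7, 6, 9, 4, 2]
i=3: buf[3] = (-7)-6 = -13 → [7, 1, -7, -13, 9, 4, 2]
i=4: buf[4] = (-13)-9 = -22 → [7, 1, -7, -13, -22, 4, 2]
i=5: buf[5] = (-22)-4 = -26 → [7, 1, -7, -13, -22, -26, 2]
i=6: buf[6] = (-26)-2 = -28 → [7, 1, -7, -13, -22, -26, -28]

[7, 1, -7, -13, -22, -26, -28]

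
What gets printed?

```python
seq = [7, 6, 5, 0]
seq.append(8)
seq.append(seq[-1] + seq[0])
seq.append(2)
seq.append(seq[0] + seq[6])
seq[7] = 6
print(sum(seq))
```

49

append 8 → [7, 6, 5, 0, 8]
append seq[-1]+seq[0] = 8+7 = 15 → [7, 6, 5, 0, 8, 15]
append 2 → [7, 6, 5, 0, 8, 15, 2]
append seq[0]+seq[6] = 7+2 = 9 → [7, 6, 5, 0, 8, 15, 2, 9]
seq[7] = 6 → [7, 6, 5, 0, 8, 15, 2, 6]
sum = 49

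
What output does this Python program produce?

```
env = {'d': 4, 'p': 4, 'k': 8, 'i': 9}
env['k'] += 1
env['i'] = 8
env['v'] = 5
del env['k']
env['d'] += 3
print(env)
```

{'d': 7, 'p': 4, 'i': 8, 'v': 5}

env['k'] = 8+1 = 9 → {'d': 4, 'p': 4, 'k': 9, 'i': 9}
env['i'] = 8 → {'d': 4, 'p': 4, 'k': 9, 'i': 8}
env['v'] = 5 → {'d': 4, 'p': 4, 'k': 9, 'i': 8, 'v': 5}
del 'k' → {'d': 4, 'p': 4, 'i': 8, 'v': 5}
env['d'] = 4+3 = 7 → {'d': 7, 'p': 4, 'i': 8, 'v': 5}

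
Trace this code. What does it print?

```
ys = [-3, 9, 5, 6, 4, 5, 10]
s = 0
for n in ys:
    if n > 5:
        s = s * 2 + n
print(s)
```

n=-3: not >5
n=9: >5, s = 0*2+9 = 9
n=5: not >5
n=6: >5, s = 9*2+6 = 24
n=4: not >5
n=5: not >5
n=10: >5, s = 24*2+10 = 58

58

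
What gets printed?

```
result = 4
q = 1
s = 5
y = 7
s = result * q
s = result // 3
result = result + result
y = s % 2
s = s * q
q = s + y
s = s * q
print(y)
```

1

s = 4*1 = 4
s = 4//3 = 1
result = 4+4 = 8
y = 1%2 = 1
s = 1*1 = 1
q = 1+1 = 2
s = 1*2 = 2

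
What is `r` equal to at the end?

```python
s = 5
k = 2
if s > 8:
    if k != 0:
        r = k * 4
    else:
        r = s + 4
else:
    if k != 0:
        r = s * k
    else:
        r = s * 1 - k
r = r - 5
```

s=5, k=2
s > 8 is False; k != 0 is True
→ r = s * k = 10
r = 10-5 = 5

5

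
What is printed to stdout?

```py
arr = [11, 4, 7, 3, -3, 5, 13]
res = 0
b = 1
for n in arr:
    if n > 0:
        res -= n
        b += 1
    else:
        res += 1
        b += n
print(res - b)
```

n=11: >0, res = 0-11 = -11; b=2
n=4: >0, res = (-11)-4 = -15; b=3
n=7: >0, res = (-15)-7 = -22; b=4
n=3: >0, res = (-22)-3 = -25; b=5
n=-3: not >0, res = (-25)+1 = -24; b=2
n=5: >0, res = (-24)-5 = -29; b=3
n=13: >0, res = (-29)-13 = -42; b=4
res-b = (-42)-4 = -46

-46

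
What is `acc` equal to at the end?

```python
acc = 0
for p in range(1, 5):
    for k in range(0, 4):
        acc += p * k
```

p=1,k=0: acc = 0+0 = 0
p=1,k=1: acc = 0+1 = 1
p=1,k=2: acc = 1+2 = 3
p=1,k=3: acc = 3+3 = 6
p=2,k=0: acc = 6+0 = 6
p=2,k=1: acc = 6+2 = 8
p=2,k=2: acc = 8+4 = 12
p=2,k=3: acc = 12+6 = 18
p=3,k=0: acc = 18+0 = 18
p=3,k=1: acc = 18+3 = 21
p=3,k=2: acc = 21+6 = 27
p=3,k=3: acc = 27+9 = 36
p=4,k=0: acc = 36+0 = 36
p=4,k=1: acc = 36+4 = 40
p=4,k=2: acc = 40+8 = 48
p=4,k=3: acc = 48+12 = 60

60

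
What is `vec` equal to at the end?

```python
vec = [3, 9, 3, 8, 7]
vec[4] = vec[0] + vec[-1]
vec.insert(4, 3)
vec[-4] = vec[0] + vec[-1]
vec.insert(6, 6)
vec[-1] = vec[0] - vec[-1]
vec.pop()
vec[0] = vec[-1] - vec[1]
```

[1, 9, 13, 8, 3, 10]

vec[4] = vec[0]+vec[-1] = 3+7 = 10 → [3, 9, 3, 8, 10]
insert 3 at 4 → [3, 9, 3, 8, 3, 10]
vec[-4] = vec[0]+vec[-1] = 3+10 = 13 → [3, 9, 13, 8, 3, 10]
insert 6 at 6 → [3, 9, 13, 8, 3, 10, 6]
vec[-1] = vec[0]-vec[-1] = 3-6 = -3 → [3, 9, 13, 8, 3, 10, -3]
pop() removes -3 → [3, 9, 13, 8, 3, 10]
vec[0] = vec[-1]-vec[1] = 10-9 = 1 → [1, 9, 13, 8, 3, 10]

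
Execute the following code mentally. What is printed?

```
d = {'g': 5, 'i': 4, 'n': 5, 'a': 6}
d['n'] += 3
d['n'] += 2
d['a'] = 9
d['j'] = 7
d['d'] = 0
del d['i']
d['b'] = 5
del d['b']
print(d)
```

{'g': 5, 'n': 10, 'a': 9, 'j': 7, 'd': 0}

d['n'] = 5+3 = 8 → {'g': 5, 'i': 4, 'n': 8, 'a': 6}
d['n'] = 8+2 = 10 → {'g': 5, 'i': 4, 'n': 10, 'a': 6}
d['a'] = 9 → {'g': 5, 'i': 4, 'n': 10, 'a': 9}
d['j'] = 7 → {'g': 5, 'i': 4, 'n': 10, 'a': 9, 'j': 7}
d['d'] = 0 → {'g': 5, 'i': 4, 'n': 10, 'a': 9, 'j': 7, 'd': 0}
del 'i' → {'g': 5, 'n': 10, 'a': 9, 'j': 7, 'd': 0}
d['b'] = 5 → {'g': 5, 'n': 10, 'a': 9, 'j': 7, 'd': 0, 'b': 5}
del 'b' → {'g': 5, 'n': 10, 'a': 9, 'j': 7, 'd': 0}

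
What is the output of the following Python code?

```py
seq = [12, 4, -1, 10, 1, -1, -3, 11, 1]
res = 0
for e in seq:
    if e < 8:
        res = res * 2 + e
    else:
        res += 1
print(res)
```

193

e=12: not <8, res = 0+1 = 1
e=4: <8, res = 1*2+4 = 6
e=-1: <8, res = 6*2+(-1) = 11
e=10: not <8, res = 11+1 = 12
e=1: <8, res = 12*2+1 = 25
e=-1: <8, res = 25*2+(-1) = 49
e=-3: <8, res = 49*2+(-3) = 95
e=11: not <8, res = 95+1 = 96
e=1: <8, res = 96*2+1 = 193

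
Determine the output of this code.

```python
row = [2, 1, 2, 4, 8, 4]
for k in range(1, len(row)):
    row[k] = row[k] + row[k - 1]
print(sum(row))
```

k=1: row[1] = 1+2 = 3 → [2, 3, 2, 4, 8, 4]
k=2: row[2] = 2+3 = 5 → [2, 3, 5, 4, 8, 4]
k=3: row[3] = 4+5 = 9 → [2, 3, 5, 9, 8, 4]
k=4: row[4] = 8+9 = 17 → [2, 3, 5, 9, 17, 4]
k=5: row[5] = 4+17 = 21 → [2, 3, 5, 9, 17, 21]
sum = 57

57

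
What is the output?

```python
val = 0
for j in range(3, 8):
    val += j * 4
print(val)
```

j=3: val = 0+3*4 = 12
j=4: val = 12+4*4 = 28
j=5: val = 28+5*4 = 48
j=6: val = 48+6*4 = 72
j=7: val = 72+7*4 = 100

100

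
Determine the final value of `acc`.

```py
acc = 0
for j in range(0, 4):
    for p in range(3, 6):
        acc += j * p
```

j=0,p=3: acc = 0+0 = 0
j=0,p=4: acc = 0+0 = 0
j=0,p=5: acc = 0+0 = 0
j=1,p=3: acc = 0+3 = 3
j=1,p=4: acc = 3+4 = 7
j=1,p=5: acc = 7+5 = 12
j=2,p=3: acc = 12+6 = 18
j=2,p=4: acc = 18+8 = 26
j=2,p=5: acc = 26+10 = 36
j=3,p=3: acc = 36+9 = 45
j=3,p=4: acc = 45+12 = 57
j=3,p=5: acc = 57+15 = 72

72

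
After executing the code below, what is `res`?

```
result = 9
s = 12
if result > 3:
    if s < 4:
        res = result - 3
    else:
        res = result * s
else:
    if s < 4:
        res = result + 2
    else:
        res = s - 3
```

108

result=9, s=12
result > 3 is True; s < 4 is False
→ res = result * s = 108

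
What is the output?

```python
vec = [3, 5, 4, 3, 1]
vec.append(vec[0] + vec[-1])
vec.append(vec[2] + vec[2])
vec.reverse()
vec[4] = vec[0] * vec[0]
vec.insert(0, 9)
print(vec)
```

[9, 8, 4, 1, 3, 64, 5, 3]

append vec[0]+vec[-1] = 3+1 = 4 → [3, 5, 4, 3, 1, 4]
append vec[2]+vec[2] = 4+4 = 8 → [3, 5, 4, 3, 1, 4, 8]
reverse → [8, 4, 1, 3, 4, 5, 3]
vec[4] = vec[0]*vec[0] = 8*8 = 64 → [8, 4, 1, 3, 64, 5, 3]
insert 9 at 0 → [9, 8, 4, 1, 3, 64, 5, 3]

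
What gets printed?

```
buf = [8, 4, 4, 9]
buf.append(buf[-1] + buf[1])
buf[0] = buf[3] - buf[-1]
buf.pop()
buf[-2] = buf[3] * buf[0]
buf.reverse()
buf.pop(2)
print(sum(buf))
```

append buf[-1]+buf[1] = 9+4 = 13 → [8, 4, 4, 9, 13]
buf[0] = buf[3]-buf[-1] = 9-13 = -4 → [-4, 4, 4, 9, 13]
pop() removes 13 → [-4, 4, 4, 9]
buf[-2] = buf[3]*buf[0] = 9*(-4) = -36 → [-4, 4, -36, 9]
reverse → [9, -36, 4, -4]
pop(2) removes 4 → [9, -36, -4]
sum = -31

-31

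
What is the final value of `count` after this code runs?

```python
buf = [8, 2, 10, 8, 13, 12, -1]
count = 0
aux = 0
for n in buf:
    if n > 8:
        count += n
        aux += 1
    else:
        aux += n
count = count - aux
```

15

n=8: not >8; aux=8
n=2: not >8; aux=10
n=10: >8, count = 0+10 = 10; aux=11
n=8: not >8; aux=19
n=13: >8, count = 10+13 = 23; aux=20
n=12: >8, count = 23+12 = 35; aux=21
n=-1: not >8; aux=20
count-aux = 35-20 = 15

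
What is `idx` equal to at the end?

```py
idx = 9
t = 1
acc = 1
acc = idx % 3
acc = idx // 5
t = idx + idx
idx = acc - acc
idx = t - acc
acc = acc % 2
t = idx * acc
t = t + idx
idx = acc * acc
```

acc = 9%3 = 0
acc = 9//5 = 1
t = 9+9 = 18
idx = 1-1 = 0
idx = 18-1 = 17
acc = 1%2 = 1
t = 17*1 = 17
t = 17+17 = 34
idx = 1*1 = 1

1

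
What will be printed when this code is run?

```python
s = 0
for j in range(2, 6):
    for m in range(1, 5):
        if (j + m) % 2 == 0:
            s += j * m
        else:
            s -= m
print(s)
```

j=2,m=1: odd sum, s = 0-1 = -1
j=2,m=2: even sum, s = (-1)+4 = 3
j=2,m=3: odd sum, s = 3-3 = 0
j=2,m=4: even sum, s = 0+8 = 8
j=3,m=1: even sum, s = 8+3 = 11
j=3,m=2: odd sum, s = 11-2 = 9
j=3,m=3: even sum, s = 9+9 = 18
j=3,m=4: odd sum, s = 18-4 = 14
j=4,m=1: odd sum, s = 14-1 = 13
j=4,m=2: even sum, s = 13+8 = 21
j=4,m=3: odd sum, s = 21-3 = 18
j=4,m=4: even sum, s = 18+16 = 34
j=5,m=1: even sum, s = 34+5 = 39
j=5,m=2: odd sum, s = 39-2 = 37
j=5,m=3: even sum, s = 37+15 = 52
j=5,m=4: odd sum, s = 52-4 = 48

48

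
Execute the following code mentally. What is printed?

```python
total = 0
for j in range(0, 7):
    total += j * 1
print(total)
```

j=0: total = 0+0*1 = 0
j=1: total = 0+1*1 = 1
j=2: total = 1+2*1 = 3
j=3: total = 3+3*1 = 6
j=4: total = 6+4*1 = 10
j=5: total = 10+5*1 = 15
j=6: total = 15+6*1 = 21

21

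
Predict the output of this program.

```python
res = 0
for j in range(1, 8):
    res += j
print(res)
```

j=1: res = 0+1 = 1
j=2: res = 1+2 = 3
j=3: res = 3+3 = 6
j=4: res = 6+4 = 10
j=5: res = 10+5 = 15
j=6: res = 15+6 = 21
j=7: res = 21+7 = 28

28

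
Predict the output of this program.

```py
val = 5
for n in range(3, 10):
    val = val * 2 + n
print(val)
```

n=3: val = 5*2+3 = 13
n=4: val = 13*2+4 = 30
n=5: val = 30*2+5 = 65
n=6: val = 65*2+6 = 136
n=7: val = 136*2+7 = 279
n=8: val = 279*2+8 = 566
n=9: val = 566*2+9 = 1141

1141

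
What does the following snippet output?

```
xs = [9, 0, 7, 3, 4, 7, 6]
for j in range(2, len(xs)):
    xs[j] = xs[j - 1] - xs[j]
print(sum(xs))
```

-70

j=2: xs[2] = 0-7 = -7 → [9, 0, -7, 3, 4, 7, 6]
j=3: xs[3] = (-7)-3 = -10 → [9, 0, -7, -10, 4, 7, 6]
j=4: xs[4] = (-10)-4 = -14 → [9, 0, -7, -10, -14, 7, 6]
j=5: xs[5] = (-14)-7 = -21 → [9, 0, -7, -10, -14, -21, 6]
j=6: xs[6] = (-21)-6 = -27 → [9, 0, -7, -10, -14, -21, -27]
sum = -70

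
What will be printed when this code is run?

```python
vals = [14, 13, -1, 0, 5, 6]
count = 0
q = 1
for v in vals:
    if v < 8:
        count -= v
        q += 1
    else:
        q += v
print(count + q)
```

22

v=14: not <8; q=15
v=13: not <8; q=28
v=-1: <8, count = 0-(-1) = 1; q=29
v=0: <8, count = 1-0 = 1; q=30
v=5: <8, count = 1-5 = -4; q=31
v=6: <8, count = (-4)-6 = -10; q=32
count+q = (-10)+32 = 22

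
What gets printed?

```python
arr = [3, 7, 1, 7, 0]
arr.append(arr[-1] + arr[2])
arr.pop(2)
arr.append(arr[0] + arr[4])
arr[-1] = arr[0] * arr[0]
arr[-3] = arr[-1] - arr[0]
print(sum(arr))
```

33

append arr[-1]+arr[2] = 0+1 = 1 → [3, 7, 1, 7, 0, 1]
pop(2) removes 1 → [3, 7, 7, 0, 1]
append arr[0]+arr[4] = 3+1 = 4 → [3, 7, 7, 0, 1, 4]
arr[-1] = arr[0]*arr[0] = 3*3 = 9 → [3, 7, 7, 0, 1, 9]
arr[-3] = arr[-1]-arr[0] = 9-3 = 6 → [3, 7, 7, 6, 1, 9]
sum = 33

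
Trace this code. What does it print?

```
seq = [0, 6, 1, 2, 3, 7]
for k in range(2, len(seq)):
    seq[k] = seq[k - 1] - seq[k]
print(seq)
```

[0, 6, 5, 3, 0, -7]

k=2: seq[2] = 6-1 = 5 → [0, 6, 5, 2, 3, 7]
k=3: seq[3] = 5-2 = 3 → [0, 6, 5, 3, 3, 7]
k=4: seq[4] = 3-3 = 0 → [0, 6, 5, 3, 0, 7]
k=5: seq[5] = 0-7 = -7 → [0, 6, 5, 3, 0, -7]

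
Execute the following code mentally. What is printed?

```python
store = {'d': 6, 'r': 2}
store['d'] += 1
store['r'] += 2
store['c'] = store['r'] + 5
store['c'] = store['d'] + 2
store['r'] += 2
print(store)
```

store['d'] = 6+1 = 7 → {'d': 7, 'r': 2}
store['r'] = 2+2 = 4 → {'d': 7, 'r': 4}
store['c'] = store['r']+5 = 9 → {'d': 7, 'r': 4, 'c': 9}
store['c'] = store['d']+2 = 9 → {'d': 7, 'r': 4, 'c': 9}
store['r'] = 4+2 = 6 → {'d': 7, 'r': 6, 'c': 9}

{'d': 7, 'r': 6, 'c': 9}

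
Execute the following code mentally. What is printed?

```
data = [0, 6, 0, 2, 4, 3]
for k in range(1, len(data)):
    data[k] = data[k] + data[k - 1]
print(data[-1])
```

15

k=1: data[1] = 6+0 = 6 → [0, 6, 0, 2, 4, 3]
k=2: data[2] = 0+6 = 6 → [0, 6, 6, 2, 4, 3]
k=3: data[3] = 2+6 = 8 → [0, 6, 6, 8, 4, 3]
k=4: data[4] = 4+8 = 12 → [0, 6, 6, 8, 12, 3]
k=5: data[5] = 3+12 = 15 → [0, 6, 6, 8, 12, 15]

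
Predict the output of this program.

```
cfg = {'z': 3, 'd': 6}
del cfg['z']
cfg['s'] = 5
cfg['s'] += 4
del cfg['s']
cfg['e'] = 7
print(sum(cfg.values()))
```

del 'z' → {'d': 6}
cfg['s'] = 5 → {'d': 6, 's': 5}
cfg['s'] = 5+4 = 9 → {'d': 6, 's': 9}
del 's' → {'d': 6}
cfg['e'] = 7 → {'d': 6, 'e': 7}
sum of values = 13

13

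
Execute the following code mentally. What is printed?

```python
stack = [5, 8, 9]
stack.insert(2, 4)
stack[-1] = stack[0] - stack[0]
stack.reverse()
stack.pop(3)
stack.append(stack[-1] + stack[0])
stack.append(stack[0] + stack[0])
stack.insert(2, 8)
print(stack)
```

[0, 4, 8, 8, 8, 0]

insert 4 at 2 → [5, 8, 4, 9]
stack[-1] = stack[0]-stack[0] = 5-5 = 0 → [5, 8, 4, 0]
reverse → [0, 4, 8, 5]
pop(3) removes 5 → [0, 4, 8]
append stack[-1]+stack[0] = 8+0 = 8 → [0, 4, 8, 8]
append stack[0]+stack[0] = 0+0 = 0 → [0, 4, 8, 8, 0]
insert 8 at 2 → [0, 4, 8, 8, 8, 0]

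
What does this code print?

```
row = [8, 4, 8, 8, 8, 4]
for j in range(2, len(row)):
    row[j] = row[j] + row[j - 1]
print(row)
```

[8, 4, 12, 20, 28, 32]

j=2: row[2] = 8+4 = 12 → [8, 4, 12, 8, 8, 4]
j=3: row[3] = 8+12 = 20 → [8, 4, 12, 20, 8, 4]
j=4: row[4] = 8+20 = 28 → [8, 4, 12, 20, 28, 4]
j=5: row[5] = 4+28 = 32 → [8, 4, 12, 20, 28, 32]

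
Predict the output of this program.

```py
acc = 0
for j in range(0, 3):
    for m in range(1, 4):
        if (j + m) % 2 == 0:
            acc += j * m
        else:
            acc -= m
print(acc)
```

j=0,m=1: odd sum, acc = 0-1 = -1
j=0,m=2: even sum, acc = (-1)+0 = -1
j=0,m=3: odd sum, acc = (-1)-3 = -4
j=1,m=1: even sum, acc = (-4)+1 = -3
j=1,m=2: odd sum, acc = (-3)-2 = -5
j=1,m=3: even sum, acc = (-5)+3 = -2
j=2,m=1: odd sum, acc = (-2)-1 = -3
j=2,m=2: even sum, acc = (-3)+4 = 1
j=2,m=3: odd sum, acc = 1-3 = -2

-2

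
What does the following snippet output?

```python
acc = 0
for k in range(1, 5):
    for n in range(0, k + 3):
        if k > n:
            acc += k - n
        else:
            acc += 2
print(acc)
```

44

k=1,n=0: 1>0, acc = 0+1 = 1
k=1,n=1: not 1>1, acc = 1+2 = 3
k=1,n=2: not 1>2, acc = 3+2 = 5
k=1,n=3: not 1>3, acc = 5+2 = 7
k=2,n=0: 2>0, acc = 7+2 = 9
k=2,n=1: 2>1, acc = 9+1 = 10
k=2,n=2: not 2>2, acc = 10+2 = 12
k=2,n=3: not 2>3, acc = 12+2 = 14
k=2,n=4: not 2>4, acc = 14+2 = 16
k=3,n=0: 3>0, acc = 16+3 = 19
k=3,n=1: 3>1, acc = 19+2 = 21
k=3,n=2: 3>2, acc = 21+1 = 22
k=3,n=3: not 3>3, acc = 22+2 = 24
k=3,n=4: not 3>4, acc = 24+2 = 26
k=3,n=5: not 3>5, acc = 26+2 = 28
k=4,n=0: 4>0, acc = 28+4 = 32
k=4,n=1: 4>1, acc = 32+3 = 35
k=4,n=2: 4>2, acc = 35+2 = 37
k=4,n=3: 4>3, acc = 37+1 = 38
k=4,n=4: not 4>4, acc = 38+2 = 40
k=4,n=5: not 4>5, acc = 40+2 = 42
k=4,n=6: not 4>6, acc = 42+2 = 44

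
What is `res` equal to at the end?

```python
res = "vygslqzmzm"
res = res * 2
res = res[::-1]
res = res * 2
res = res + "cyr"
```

repeat ×2 → 'vygslqzmzmvygslqzmzm'
reverse → 'mzmzqlsgyvmzmzqlsgyv'
repeat ×2 → 'mzmzqlsgyvmzmzqlsgyvmzmzqlsgyvmzmzqlsgyv'
+ 'cyr' → 'mzmzqlsgyvmzmzqlsgyvmzmzqlsgyvmzmzqlsgyvcyr'

'mzmzqlsgyvmzmzqlsgyvmzmzqlsgyvmzmzqlsgyvcyr'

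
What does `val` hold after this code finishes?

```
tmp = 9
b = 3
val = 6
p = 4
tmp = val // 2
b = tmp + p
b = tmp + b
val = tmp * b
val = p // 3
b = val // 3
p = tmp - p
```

tmp = 6//2 = 3
b = 3+4 = 7
b = 3+7 = 10
val = 3*10 = 30
val = 4//3 = 1
b = 1//3 = 0
p = 3-4 = -1

1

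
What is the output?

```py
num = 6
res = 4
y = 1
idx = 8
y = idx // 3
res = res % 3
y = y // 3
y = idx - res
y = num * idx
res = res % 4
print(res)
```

y = 8//3 = 2
res = 4%3 = 1
y = 2//3 = 0
y = 8-1 = 7
y = 6*8 = 48
res = 1%4 = 1

1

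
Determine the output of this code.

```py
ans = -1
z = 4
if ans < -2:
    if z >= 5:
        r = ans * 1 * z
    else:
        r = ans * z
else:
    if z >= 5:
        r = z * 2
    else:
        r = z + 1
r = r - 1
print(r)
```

ans=-1, z=4
ans < -2 is False; z >= 5 is False
→ r = z + 1 = 5
r = 5-1 = 4

4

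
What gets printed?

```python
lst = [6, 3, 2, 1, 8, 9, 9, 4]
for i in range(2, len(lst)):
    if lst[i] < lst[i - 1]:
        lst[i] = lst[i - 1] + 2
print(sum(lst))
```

58

i=2: 2<3, lst[2] = 3+2 = 5 → [6, 3, 5, 1, 8, 9, 9, 4]
i=3: 1<5, lst[3] = 5+2 = 7 → [6, 3, 5, 7, 8, 9, 9, 4]
i=4: 8>=7, unchanged → [6, 3, 5, 7, 8, 9, 9, 4]
i=5: 9>=8, unchanged → [6, 3, 5, 7, 8, 9, 9, 4]
i=6: 9>=9, unchanged → [6, 3, 5, 7, 8, 9, 9, 4]
i=7: 4<9, lst[7] = 9+2 = 11 → [6, 3, 5, 7, 8, 9, 9, 11]
sum = 58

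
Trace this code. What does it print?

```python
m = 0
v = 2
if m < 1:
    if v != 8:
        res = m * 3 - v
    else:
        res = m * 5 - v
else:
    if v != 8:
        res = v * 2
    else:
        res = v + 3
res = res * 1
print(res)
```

-2

m=0, v=2
m < 1 is True; v != 8 is True
→ res = m * 3 - v = -2
res = (-2)*1 = -2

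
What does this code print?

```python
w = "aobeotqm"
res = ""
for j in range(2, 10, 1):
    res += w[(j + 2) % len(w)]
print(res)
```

j=2: add w[4]='o' → 'o'
j=3: add w[5]='t' → 'ot'
j=4: add w[6]='q' → 'otq'
j=5: add w[7]='m' → 'otqm'
j=6: add w[0]='a' → 'otqma'
j=7: add w[1]='o' → 'otqmao'
j=8: add w[2]='b' → 'otqmaob'
j=9: add w[3]='e' → 'otqmaobe'

otqmaobe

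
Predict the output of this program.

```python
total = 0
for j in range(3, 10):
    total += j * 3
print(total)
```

126

j=3: total = 0+3*3 = 9
j=4: total = 9+4*3 = 21
j=5: total = 21+5*3 = 36
j=6: total = 36+6*3 = 54
j=7: total = 54+7*3 = 75
j=8: total = 75+8*3 = 99
j=9: total = 99+9*3 = 126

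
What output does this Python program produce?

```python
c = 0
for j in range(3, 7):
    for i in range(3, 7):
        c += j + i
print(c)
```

j=3,i=3: c = 0+6 = 6
j=3,i=4: c = 6+7 = 13
j=3,i=5: c = 13+8 = 21
j=3,i=6: c = 21+9 = 30
j=4,i=3: c = 30+7 = 37
j=4,i=4: c = 37+8 = 45
j=4,i=5: c = 45+9 = 54
j=4,i=6: c = 54+10 = 64
j=5,i=3: c = 64+8 = 72
j=5,i=4: c = 72+9 = 81
j=5,i=5: c = 81+10 = 91
j=5,i=6: c = 91+11 = 102
j=6,i=3: c = 102+9 = 111
j=6,i=4: c = 111+10 = 121
j=6,i=5: c = 121+11 = 132
j=6,i=6: c = 132+12 = 144

144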